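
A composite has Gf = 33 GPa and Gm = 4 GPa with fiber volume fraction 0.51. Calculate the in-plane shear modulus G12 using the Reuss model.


1/G12 = Vf/Gf + (1-Vf)/Gm = 0.51/33 + 0.49/4
G12 = 7.25 GPa

7.25 GPa


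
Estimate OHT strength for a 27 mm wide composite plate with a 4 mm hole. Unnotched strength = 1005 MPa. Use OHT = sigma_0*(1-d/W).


OHT = sigma_0*(1-d/W) = 1005*(1-4/27) = 856.1 MPa

856.1 MPa


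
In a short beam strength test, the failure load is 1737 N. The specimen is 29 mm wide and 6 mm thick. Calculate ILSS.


ILSS = 3F/(4bh) = 3*1737/(4*29*6) = 7.49 MPa

7.49 MPa


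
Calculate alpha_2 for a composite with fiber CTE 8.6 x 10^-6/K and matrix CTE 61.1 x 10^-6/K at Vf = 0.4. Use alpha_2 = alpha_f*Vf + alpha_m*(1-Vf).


alpha_2 = alpha_f*Vf + alpha_m*(1-Vf) = 8.6*0.4 + 61.1*0.6 = 40.1 x 10^-6/K

40.1 x 10^-6/K


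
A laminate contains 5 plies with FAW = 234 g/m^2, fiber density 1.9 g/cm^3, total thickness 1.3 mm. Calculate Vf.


Vf = n * FAW / (rho_f * h * 1000) = 5 * 234 / (1.9 * 1.3 * 1000) = 0.4737

0.4737


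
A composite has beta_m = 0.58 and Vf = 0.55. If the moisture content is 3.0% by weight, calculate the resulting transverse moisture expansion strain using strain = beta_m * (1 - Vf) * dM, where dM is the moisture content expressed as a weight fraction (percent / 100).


dM = 3.0/100 = 0.03
strain = beta_m * (1-Vf) * dM = 0.58 * 0.45 * 0.03 = 0.00783

0.00783


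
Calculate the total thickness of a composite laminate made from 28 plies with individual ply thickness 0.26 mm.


h = n * t_ply = 28 * 0.26 = 7.28 mm

7.28 mm


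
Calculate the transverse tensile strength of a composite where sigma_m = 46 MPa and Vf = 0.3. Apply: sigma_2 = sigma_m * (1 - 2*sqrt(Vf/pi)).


factor = 1 - 2*sqrt(0.3/pi) = 0.382
sigma_2 = 46 * 0.382 = 17.57 MPa

17.57 MPa


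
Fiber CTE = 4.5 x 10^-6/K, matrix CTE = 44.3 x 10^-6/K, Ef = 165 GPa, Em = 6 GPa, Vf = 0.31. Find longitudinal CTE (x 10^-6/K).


E1 = Ef*Vf + Em*(1-Vf) = 55.29
alpha_1 = (alpha_f*Ef*Vf + alpha_m*Em*(1-Vf))/E1 = 7.48 x 10^-6/K

7.48 x 10^-6/K


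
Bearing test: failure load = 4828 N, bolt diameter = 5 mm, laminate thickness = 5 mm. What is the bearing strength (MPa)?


sigma_br = F/(d*h) = 4828/(5*5) = 193.1 MPa

193.1 MPa


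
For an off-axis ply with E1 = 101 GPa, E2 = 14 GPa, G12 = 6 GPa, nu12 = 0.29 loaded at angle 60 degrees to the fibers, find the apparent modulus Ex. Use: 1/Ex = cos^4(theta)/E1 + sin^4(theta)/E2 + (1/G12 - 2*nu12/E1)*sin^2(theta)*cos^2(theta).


cos^4(60) = 0.0625, sin^4(60) = 0.5625, sin^2(60)*cos^2(60) = 0.1875
1/G12 - 2*nu12/E1 = 1/6 - 2*0.29/101 = 0.160924 GPa^-1
1/Ex = 0.0625/101 + 0.5625/14 + 0.160924*0.1875 = 0.0709707 GPa^-1
Ex = 14.09 GPa

14.09 GPa


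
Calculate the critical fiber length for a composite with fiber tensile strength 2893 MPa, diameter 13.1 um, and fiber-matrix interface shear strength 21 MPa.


Lc = sigma_f * d / (2 * tau_i) = 2893 * 13.1 / (2 * 21) = 902.3 um

902.3 um


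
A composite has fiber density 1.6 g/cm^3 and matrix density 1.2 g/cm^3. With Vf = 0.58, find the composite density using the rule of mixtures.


rho_c = rho_f*Vf + rho_m*(1-Vf) = 1.6*0.58 + 1.2*0.42 = 1.432 g/cm^3

1.432 g/cm^3


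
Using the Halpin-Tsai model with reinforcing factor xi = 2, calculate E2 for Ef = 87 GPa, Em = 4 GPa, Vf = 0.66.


eta = (Ef/Em - 1)/(Ef/Em + xi) = (21.75 - 1)/(21.75 + 2) = 0.8737
E2 = Em*(1+xi*eta*Vf)/(1-eta*Vf) = 20.34 GPa

20.34 GPa


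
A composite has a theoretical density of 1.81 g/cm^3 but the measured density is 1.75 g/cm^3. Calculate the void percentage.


Void% = (rho_theo - rho_actual)/rho_theo * 100 = (1.81 - 1.75)/1.81 * 100 = 3.31%

3.31%


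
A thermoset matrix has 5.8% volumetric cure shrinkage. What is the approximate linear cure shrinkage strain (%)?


Linear shrinkage ≈ vol_shrink/3 = 5.8/3 = 1.933%

1.933%


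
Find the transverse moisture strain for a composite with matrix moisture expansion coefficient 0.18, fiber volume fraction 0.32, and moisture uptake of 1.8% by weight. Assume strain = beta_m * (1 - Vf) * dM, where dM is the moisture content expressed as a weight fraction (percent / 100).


dM = 1.8/100 = 0.018
strain = beta_m * (1-Vf) * dM = 0.18 * 0.68 * 0.018 = 0.0022032

0.0022032


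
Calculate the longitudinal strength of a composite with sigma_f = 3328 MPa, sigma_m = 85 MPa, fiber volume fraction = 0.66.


sigma_1 = sigma_f*Vf + sigma_m*(1-Vf) = 3328*0.66 + 85*0.34 = 2225.4 MPa

2225.4 MPa


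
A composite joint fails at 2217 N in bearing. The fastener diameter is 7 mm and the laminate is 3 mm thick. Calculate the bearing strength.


sigma_br = F/(d*h) = 2217/(7*3) = 105.6 MPa

105.6 MPa


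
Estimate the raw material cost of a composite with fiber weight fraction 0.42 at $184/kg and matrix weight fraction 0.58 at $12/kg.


Cost = cost_f*Wf + cost_m*Wm = 184*0.42 + 12*0.58 = $84.24/kg

$84.24/kg


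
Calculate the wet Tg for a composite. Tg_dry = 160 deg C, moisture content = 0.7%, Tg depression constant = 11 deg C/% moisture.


Tg_wet = Tg_dry - k*moisture = 160 - 11*0.7 = 152.3 deg C

152.3 deg C


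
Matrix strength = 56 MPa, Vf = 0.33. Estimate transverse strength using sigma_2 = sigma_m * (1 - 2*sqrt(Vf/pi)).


factor = 1 - 2*sqrt(0.33/pi) = 0.3518
sigma_2 = 56 * 0.3518 = 19.7 MPa

19.7 MPa


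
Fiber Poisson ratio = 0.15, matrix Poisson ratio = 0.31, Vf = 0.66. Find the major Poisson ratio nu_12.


nu_12 = nu_f*Vf + nu_m*(1-Vf) = 0.15*0.66 + 0.31*0.34 = 0.2044

0.2044


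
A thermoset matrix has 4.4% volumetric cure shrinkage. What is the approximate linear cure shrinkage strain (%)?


Linear shrinkage ≈ vol_shrink/3 = 4.4/3 = 1.467%

1.467%


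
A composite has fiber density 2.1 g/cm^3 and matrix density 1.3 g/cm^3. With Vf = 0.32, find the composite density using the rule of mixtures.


rho_c = rho_f*Vf + rho_m*(1-Vf) = 2.1*0.32 + 1.3*0.68 = 1.556 g/cm^3

1.556 g/cm^3


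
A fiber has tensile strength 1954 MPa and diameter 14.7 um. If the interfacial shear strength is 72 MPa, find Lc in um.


Lc = sigma_f * d / (2 * tau_i) = 1954 * 14.7 / (2 * 72) = 199.5 um

199.5 um


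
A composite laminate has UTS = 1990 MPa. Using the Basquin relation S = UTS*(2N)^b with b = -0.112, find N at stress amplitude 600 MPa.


N = 0.5 * (S/UTS)^(1/b) = 0.5 * (600/1990)^(1/-0.112) = 22289.1471 cycles

22289.1471 cycles


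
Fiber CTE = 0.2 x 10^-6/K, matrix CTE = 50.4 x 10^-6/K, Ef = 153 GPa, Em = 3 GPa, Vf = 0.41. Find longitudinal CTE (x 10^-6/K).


E1 = Ef*Vf + Em*(1-Vf) = 64.5
alpha_1 = (alpha_f*Ef*Vf + alpha_m*Em*(1-Vf))/E1 = 1.58 x 10^-6/K

1.58 x 10^-6/K


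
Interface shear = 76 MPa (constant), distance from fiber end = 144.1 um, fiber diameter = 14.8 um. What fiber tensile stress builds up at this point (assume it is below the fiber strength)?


Force balance: sigma_f * (pi*d^2/4) = tau * (pi*d) * x  ->  sigma_f = 4 * tau * x / d
sigma_f = 4 * 76 * 144.1 / 14.8 = 2959.9 MPa

2959.9 MPa


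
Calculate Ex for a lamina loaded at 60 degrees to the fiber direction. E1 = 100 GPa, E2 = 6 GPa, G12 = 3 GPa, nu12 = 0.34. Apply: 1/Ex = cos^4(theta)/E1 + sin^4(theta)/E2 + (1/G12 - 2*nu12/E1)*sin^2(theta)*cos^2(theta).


cos^4(60) = 0.0625, sin^4(60) = 0.5625, sin^2(60)*cos^2(60) = 0.1875
1/G12 - 2*nu12/E1 = 1/3 - 2*0.34/100 = 0.326533 GPa^-1
1/Ex = 0.0625/100 + 0.5625/6 + 0.326533*0.1875 = 0.1556 GPa^-1
Ex = 6.43 GPa

6.43 GPa


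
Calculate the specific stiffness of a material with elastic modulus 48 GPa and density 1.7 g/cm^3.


Specific stiffness = E/rho = 48/1.7 = 28.2 GPa/(g/cm^3)

28.2 GPa/(g/cm^3)


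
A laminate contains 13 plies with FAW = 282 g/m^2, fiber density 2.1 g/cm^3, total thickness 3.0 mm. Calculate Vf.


Vf = n * FAW / (rho_f * h * 1000) = 13 * 282 / (2.1 * 3.0 * 1000) = 0.5819

0.5819


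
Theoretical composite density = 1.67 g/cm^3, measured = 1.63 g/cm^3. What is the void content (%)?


Void% = (rho_theo - rho_actual)/rho_theo * 100 = (1.67 - 1.63)/1.67 * 100 = 2.4%

2.4%


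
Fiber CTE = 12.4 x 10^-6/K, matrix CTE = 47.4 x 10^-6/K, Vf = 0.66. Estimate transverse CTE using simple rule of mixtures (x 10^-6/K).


alpha_2 = alpha_f*Vf + alpha_m*(1-Vf) = 12.4*0.66 + 47.4*0.34 = 24.3 x 10^-6/K

24.3 x 10^-6/K


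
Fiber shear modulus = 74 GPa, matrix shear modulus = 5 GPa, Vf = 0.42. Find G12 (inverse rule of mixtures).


1/G12 = Vf/Gf + (1-Vf)/Gm = 0.42/74 + 0.58/5
G12 = 8.22 GPa

8.22 GPa


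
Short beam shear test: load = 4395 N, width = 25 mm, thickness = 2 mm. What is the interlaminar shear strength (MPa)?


ILSS = 3F/(4bh) = 3*4395/(4*25*2) = 65.93 MPa

65.93 MPa


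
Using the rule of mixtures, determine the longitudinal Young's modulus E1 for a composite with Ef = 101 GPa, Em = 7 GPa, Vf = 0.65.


E1 = Ef*Vf + Em*(1-Vf) = 101*0.65 + 7*0.35 = 68.1 GPa

68.1 GPa


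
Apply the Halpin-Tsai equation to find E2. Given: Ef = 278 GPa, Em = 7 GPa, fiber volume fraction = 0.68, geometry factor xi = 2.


eta = (Ef/Em - 1)/(Ef/Em + xi) = (39.7143 - 1)/(39.7143 + 2) = 0.9281
E2 = Em*(1+xi*eta*Vf)/(1-eta*Vf) = 42.93 GPa

42.93 GPa


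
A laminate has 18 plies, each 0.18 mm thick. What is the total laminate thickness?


h = n * t_ply = 18 * 0.18 = 3.24 mm

3.24 mm


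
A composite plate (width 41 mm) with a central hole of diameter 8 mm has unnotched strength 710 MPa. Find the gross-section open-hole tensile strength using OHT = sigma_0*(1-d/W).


OHT = sigma_0*(1-d/W) = 710*(1-8/41) = 571.5 MPa

571.5 MPa


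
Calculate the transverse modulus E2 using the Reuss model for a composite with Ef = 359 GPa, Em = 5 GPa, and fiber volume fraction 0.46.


1/E2 = Vf/Ef + (1-Vf)/Em = 0.46/359 + 0.54/5
E2 = 9.15 GPa

9.15 GPa


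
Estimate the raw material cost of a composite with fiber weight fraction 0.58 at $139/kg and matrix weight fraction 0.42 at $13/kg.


Cost = cost_f*Wf + cost_m*Wm = 139*0.58 + 13*0.42 = $86.08/kg

$86.08/kg


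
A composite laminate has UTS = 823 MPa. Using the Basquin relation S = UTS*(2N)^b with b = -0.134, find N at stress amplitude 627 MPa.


N = 0.5 * (S/UTS)^(1/b) = 0.5 * (627/823)^(1/-0.134) = 3.8067 cycles

3.8067 cycles


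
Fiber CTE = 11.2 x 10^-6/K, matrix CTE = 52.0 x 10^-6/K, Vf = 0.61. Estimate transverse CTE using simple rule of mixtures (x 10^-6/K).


alpha_2 = alpha_f*Vf + alpha_m*(1-Vf) = 11.2*0.61 + 52.0*0.39 = 27.1 x 10^-6/K

27.1 x 10^-6/K


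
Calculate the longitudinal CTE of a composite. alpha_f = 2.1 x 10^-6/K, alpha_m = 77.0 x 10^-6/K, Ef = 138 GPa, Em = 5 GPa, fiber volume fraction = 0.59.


E1 = Ef*Vf + Em*(1-Vf) = 83.47
alpha_1 = (alpha_f*Ef*Vf + alpha_m*Em*(1-Vf))/E1 = 3.94 x 10^-6/K

3.94 x 10^-6/K


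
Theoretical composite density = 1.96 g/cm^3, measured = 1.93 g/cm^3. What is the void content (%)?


Void% = (rho_theo - rho_actual)/rho_theo * 100 = (1.96 - 1.93)/1.96 * 100 = 1.53%

1.53%


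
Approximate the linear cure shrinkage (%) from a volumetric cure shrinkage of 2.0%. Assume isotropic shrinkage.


Linear shrinkage ≈ vol_shrink/3 = 2.0/3 = 0.667%

0.667%


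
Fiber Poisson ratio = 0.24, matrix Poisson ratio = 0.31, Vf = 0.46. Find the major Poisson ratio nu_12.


nu_12 = nu_f*Vf + nu_m*(1-Vf) = 0.24*0.46 + 0.31*0.54 = 0.2778

0.2778


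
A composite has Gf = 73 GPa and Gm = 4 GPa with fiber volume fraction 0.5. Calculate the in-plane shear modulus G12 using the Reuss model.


1/G12 = Vf/Gf + (1-Vf)/Gm = 0.5/73 + 0.5/4
G12 = 7.58 GPa

7.58 GPa


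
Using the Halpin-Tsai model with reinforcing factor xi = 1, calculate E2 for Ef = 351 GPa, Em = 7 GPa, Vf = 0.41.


eta = (Ef/Em - 1)/(Ef/Em + xi) = (50.1429 - 1)/(50.1429 + 1) = 0.9609
E2 = Em*(1+xi*eta*Vf)/(1-eta*Vf) = 16.1 GPa

16.1 GPa


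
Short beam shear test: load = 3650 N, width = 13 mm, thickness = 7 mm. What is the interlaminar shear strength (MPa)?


ILSS = 3F/(4bh) = 3*3650/(4*13*7) = 30.08 MPa

30.08 MPa


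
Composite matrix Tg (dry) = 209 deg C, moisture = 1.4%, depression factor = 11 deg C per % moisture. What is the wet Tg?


Tg_wet = Tg_dry - k*moisture = 209 - 11*1.4 = 193.6 deg C

193.6 deg C


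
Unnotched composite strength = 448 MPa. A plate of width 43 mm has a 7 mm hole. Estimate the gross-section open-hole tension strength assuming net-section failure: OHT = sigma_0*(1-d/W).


OHT = sigma_0*(1-d/W) = 448*(1-7/43) = 375.1 MPa

375.1 MPa


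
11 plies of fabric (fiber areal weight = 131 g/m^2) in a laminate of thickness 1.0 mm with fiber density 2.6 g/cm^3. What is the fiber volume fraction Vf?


Vf = n * FAW / (rho_f * h * 1000) = 11 * 131 / (2.6 * 1.0 * 1000) = 0.5542

0.5542


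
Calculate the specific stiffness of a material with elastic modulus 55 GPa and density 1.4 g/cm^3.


Specific stiffness = E/rho = 55/1.4 = 39.3 GPa/(g/cm^3)

39.3 GPa/(g/cm^3)


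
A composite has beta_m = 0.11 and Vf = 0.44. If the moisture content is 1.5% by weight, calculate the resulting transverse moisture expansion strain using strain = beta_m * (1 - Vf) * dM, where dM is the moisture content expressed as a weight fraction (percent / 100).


dM = 1.5/100 = 0.015
strain = beta_m * (1-Vf) * dM = 0.11 * 0.56 * 0.015 = 0.000924

0.000924


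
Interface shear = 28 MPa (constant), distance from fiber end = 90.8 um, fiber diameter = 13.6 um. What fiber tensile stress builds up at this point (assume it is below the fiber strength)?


Force balance: sigma_f * (pi*d^2/4) = tau * (pi*d) * x  ->  sigma_f = 4 * tau * x / d
sigma_f = 4 * 28 * 90.8 / 13.6 = 747.8 MPa

747.8 MPa


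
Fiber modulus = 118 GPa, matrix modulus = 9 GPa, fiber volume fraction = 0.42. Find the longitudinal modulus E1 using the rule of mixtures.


E1 = Ef*Vf + Em*(1-Vf) = 118*0.42 + 9*0.58 = 54.78 GPa

54.78 GPa


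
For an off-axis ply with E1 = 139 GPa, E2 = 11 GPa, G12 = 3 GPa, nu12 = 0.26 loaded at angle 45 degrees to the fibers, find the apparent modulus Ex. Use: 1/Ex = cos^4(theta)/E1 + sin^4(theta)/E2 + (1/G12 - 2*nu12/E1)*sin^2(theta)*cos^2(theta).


cos^4(45) = 0.25, sin^4(45) = 0.25, sin^2(45)*cos^2(45) = 0.25
1/G12 - 2*nu12/E1 = 1/3 - 2*0.26/139 = 0.329592 GPa^-1
1/Ex = 0.25/139 + 0.25/11 + 0.329592*0.25 = 0.1069239 GPa^-1
Ex = 9.35 GPa

9.35 GPa


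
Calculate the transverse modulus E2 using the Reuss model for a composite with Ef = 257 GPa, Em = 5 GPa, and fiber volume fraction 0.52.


1/E2 = Vf/Ef + (1-Vf)/Em = 0.52/257 + 0.48/5
E2 = 10.2 GPa

10.2 GPa


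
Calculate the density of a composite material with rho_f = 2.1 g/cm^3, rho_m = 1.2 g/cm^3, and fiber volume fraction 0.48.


rho_c = rho_f*Vf + rho_m*(1-Vf) = 2.1*0.48 + 1.2*0.52 = 1.632 g/cm^3

1.632 g/cm^3


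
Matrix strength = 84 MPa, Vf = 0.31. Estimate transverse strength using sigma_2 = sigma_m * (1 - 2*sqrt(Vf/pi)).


factor = 1 - 2*sqrt(0.31/pi) = 0.3717
sigma_2 = 84 * 0.3717 = 31.23 MPa

31.23 MPa


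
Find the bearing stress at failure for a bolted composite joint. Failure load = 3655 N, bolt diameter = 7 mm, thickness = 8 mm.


sigma_br = F/(d*h) = 3655/(7*8) = 65.3 MPa

65.3 MPa


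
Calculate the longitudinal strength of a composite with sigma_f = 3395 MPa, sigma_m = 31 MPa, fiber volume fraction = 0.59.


sigma_1 = sigma_f*Vf + sigma_m*(1-Vf) = 3395*0.59 + 31*0.41 = 2015.8 MPa

2015.8 MPa


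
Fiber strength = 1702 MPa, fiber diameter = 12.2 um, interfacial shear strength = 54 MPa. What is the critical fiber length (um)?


Lc = sigma_f * d / (2 * tau_i) = 1702 * 12.2 / (2 * 54) = 192.3 um

192.3 um


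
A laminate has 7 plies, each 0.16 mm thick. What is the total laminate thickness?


h = n * t_ply = 7 * 0.16 = 1.12 mm

1.12 mm


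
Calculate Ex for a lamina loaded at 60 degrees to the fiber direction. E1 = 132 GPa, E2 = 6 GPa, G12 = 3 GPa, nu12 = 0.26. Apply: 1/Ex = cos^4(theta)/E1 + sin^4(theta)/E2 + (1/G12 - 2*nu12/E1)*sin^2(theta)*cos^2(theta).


cos^4(60) = 0.0625, sin^4(60) = 0.5625, sin^2(60)*cos^2(60) = 0.1875
1/G12 - 2*nu12/E1 = 1/3 - 2*0.26/132 = 0.329394 GPa^-1
1/Ex = 0.0625/132 + 0.5625/6 + 0.329394*0.1875 = 0.1559848 GPa^-1
Ex = 6.41 GPa

6.41 GPa


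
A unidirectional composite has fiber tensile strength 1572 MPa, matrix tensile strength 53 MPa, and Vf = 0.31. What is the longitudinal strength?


sigma_1 = sigma_f*Vf + sigma_m*(1-Vf) = 1572*0.31 + 53*0.69 = 523.9 MPa

523.9 MPa


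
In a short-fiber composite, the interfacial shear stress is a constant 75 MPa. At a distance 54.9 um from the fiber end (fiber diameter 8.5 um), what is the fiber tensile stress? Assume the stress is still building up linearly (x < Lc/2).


Force balance: sigma_f * (pi*d^2/4) = tau * (pi*d) * x  ->  sigma_f = 4 * tau * x / d
sigma_f = 4 * 75 * 54.9 / 8.5 = 1937.6 MPa

1937.6 MPa


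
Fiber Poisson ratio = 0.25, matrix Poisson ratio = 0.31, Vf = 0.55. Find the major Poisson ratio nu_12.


nu_12 = nu_f*Vf + nu_m*(1-Vf) = 0.25*0.55 + 0.31*0.45 = 0.277

0.277


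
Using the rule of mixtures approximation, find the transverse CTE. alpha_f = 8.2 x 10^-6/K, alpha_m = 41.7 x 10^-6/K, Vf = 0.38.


alpha_2 = alpha_f*Vf + alpha_m*(1-Vf) = 8.2*0.38 + 41.7*0.62 = 29.0 x 10^-6/K

29.0 x 10^-6/K


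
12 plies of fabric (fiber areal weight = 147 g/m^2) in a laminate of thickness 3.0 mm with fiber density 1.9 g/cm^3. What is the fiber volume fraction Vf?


Vf = n * FAW / (rho_f * h * 1000) = 12 * 147 / (1.9 * 3.0 * 1000) = 0.3095

0.3095


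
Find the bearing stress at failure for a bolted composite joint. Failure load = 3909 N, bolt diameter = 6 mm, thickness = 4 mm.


sigma_br = F/(d*h) = 3909/(6*4) = 162.9 MPa

162.9 MPa


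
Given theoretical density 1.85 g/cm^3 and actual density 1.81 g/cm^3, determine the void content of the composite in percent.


Void% = (rho_theo - rho_actual)/rho_theo * 100 = (1.85 - 1.81)/1.85 * 100 = 2.16%

2.16%


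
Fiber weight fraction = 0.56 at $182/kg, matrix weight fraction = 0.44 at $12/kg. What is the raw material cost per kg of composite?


Cost = cost_f*Wf + cost_m*Wm = 182*0.56 + 12*0.44 = $107.2/kg

$107.2/kg


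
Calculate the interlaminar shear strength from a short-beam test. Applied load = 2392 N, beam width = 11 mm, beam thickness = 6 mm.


ILSS = 3F/(4bh) = 3*2392/(4*11*6) = 27.18 MPa

27.18 MPa


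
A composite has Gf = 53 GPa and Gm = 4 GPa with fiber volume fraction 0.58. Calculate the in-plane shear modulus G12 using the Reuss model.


1/G12 = Vf/Gf + (1-Vf)/Gm = 0.58/53 + 0.42/4
G12 = 8.62 GPa

8.62 GPa


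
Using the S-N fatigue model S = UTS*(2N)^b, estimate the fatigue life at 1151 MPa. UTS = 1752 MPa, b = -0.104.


N = 0.5 * (S/UTS)^(1/b) = 0.5 * (1151/1752)^(1/-0.104) = 28.4041 cycles

28.4041 cycles


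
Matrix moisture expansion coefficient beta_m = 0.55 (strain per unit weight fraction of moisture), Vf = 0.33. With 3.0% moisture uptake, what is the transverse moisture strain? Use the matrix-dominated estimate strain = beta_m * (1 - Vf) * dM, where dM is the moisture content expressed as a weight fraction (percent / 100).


dM = 3.0/100 = 0.03
strain = beta_m * (1-Vf) * dM = 0.55 * 0.67 * 0.03 = 0.011055

0.011055


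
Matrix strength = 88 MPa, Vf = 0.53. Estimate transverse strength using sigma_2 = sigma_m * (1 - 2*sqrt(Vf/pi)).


factor = 1 - 2*sqrt(0.53/pi) = 0.1785
sigma_2 = 88 * 0.1785 = 15.71 MPa

15.71 MPa


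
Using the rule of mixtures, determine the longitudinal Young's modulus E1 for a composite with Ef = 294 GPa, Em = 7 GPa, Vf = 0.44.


E1 = Ef*Vf + Em*(1-Vf) = 294*0.44 + 7*0.56 = 133.28 GPa

133.28 GPa


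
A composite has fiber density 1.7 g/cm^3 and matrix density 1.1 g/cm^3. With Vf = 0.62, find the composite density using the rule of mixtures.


rho_c = rho_f*Vf + rho_m*(1-Vf) = 1.7*0.62 + 1.1*0.38 = 1.472 g/cm^3

1.472 g/cm^3


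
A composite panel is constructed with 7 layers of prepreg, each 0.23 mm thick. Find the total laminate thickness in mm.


h = n * t_ply = 7 * 0.23 = 1.61 mm

1.61 mm


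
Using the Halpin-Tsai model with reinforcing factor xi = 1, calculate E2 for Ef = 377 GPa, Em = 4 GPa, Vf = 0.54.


eta = (Ef/Em - 1)/(Ef/Em + xi) = (94.25 - 1)/(94.25 + 1) = 0.979
E2 = Em*(1+xi*eta*Vf)/(1-eta*Vf) = 12.97 GPa

12.97 GPa


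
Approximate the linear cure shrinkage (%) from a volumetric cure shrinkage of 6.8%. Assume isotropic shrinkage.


Linear shrinkage ≈ vol_shrink/3 = 6.8/3 = 2.267%

2.267%


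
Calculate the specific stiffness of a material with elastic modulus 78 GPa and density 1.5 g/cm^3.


Specific stiffness = E/rho = 78/1.5 = 52.0 GPa/(g/cm^3)

52.0 GPa/(g/cm^3)


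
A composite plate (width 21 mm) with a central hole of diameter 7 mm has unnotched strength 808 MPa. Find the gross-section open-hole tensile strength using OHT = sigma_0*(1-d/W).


OHT = sigma_0*(1-d/W) = 808*(1-7/21) = 538.7 MPa

538.7 MPa


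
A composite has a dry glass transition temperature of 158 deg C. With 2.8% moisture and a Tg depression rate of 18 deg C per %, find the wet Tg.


Tg_wet = Tg_dry - k*moisture = 158 - 18*2.8 = 107.6 deg C

107.6 deg C


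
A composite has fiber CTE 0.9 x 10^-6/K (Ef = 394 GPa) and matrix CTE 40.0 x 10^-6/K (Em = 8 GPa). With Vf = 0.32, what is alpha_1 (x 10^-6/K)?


E1 = Ef*Vf + Em*(1-Vf) = 131.52
alpha_1 = (alpha_f*Ef*Vf + alpha_m*Em*(1-Vf))/E1 = 2.52 x 10^-6/K

2.52 x 10^-6/K


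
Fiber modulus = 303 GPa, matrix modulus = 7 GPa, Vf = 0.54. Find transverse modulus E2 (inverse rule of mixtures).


1/E2 = Vf/Ef + (1-Vf)/Em = 0.54/303 + 0.46/7
E2 = 14.82 GPa

14.82 GPa


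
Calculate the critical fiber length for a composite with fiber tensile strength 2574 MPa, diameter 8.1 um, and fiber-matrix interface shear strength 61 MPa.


Lc = sigma_f * d / (2 * tau_i) = 2574 * 8.1 / (2 * 61) = 170.9 um

170.9 um


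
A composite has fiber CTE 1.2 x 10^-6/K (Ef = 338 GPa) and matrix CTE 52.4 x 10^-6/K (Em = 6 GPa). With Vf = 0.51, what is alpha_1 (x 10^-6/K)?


E1 = Ef*Vf + Em*(1-Vf) = 175.32
alpha_1 = (alpha_f*Ef*Vf + alpha_m*Em*(1-Vf))/E1 = 2.06 x 10^-6/K

2.06 x 10^-6/K


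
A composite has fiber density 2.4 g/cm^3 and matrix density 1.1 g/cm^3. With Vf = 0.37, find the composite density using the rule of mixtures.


rho_c = rho_f*Vf + rho_m*(1-Vf) = 2.4*0.37 + 1.1*0.63 = 1.581 g/cm^3

1.581 g/cm^3


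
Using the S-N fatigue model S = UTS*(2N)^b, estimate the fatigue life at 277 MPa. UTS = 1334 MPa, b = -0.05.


N = 0.5 * (S/UTS)^(1/b) = 0.5 * (277/1334)^(1/-0.05) = 2.2516e+13 cycles

2.2516e+13 cycles


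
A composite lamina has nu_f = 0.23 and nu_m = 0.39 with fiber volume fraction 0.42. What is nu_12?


nu_12 = nu_f*Vf + nu_m*(1-Vf) = 0.23*0.42 + 0.39*0.58 = 0.3228

0.3228


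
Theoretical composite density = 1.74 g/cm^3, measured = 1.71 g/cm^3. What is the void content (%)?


Void% = (rho_theo - rho_actual)/rho_theo * 100 = (1.74 - 1.71)/1.74 * 100 = 1.72%

1.72%


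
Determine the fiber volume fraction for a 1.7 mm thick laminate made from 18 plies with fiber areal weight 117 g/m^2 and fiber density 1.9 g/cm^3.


Vf = n * FAW / (rho_f * h * 1000) = 18 * 117 / (1.9 * 1.7 * 1000) = 0.652

0.652


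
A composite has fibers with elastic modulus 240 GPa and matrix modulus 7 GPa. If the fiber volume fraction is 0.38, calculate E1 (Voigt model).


E1 = Ef*Vf + Em*(1-Vf) = 240*0.38 + 7*0.62 = 95.54 GPa

95.54 GPa


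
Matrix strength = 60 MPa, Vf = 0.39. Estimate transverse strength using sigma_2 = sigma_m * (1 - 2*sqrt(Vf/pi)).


factor = 1 - 2*sqrt(0.39/pi) = 0.2953
sigma_2 = 60 * 0.2953 = 17.72 MPa

17.72 MPa


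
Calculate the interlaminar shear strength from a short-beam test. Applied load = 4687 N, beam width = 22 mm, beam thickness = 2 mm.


ILSS = 3F/(4bh) = 3*4687/(4*22*2) = 79.89 MPa

79.89 MPa


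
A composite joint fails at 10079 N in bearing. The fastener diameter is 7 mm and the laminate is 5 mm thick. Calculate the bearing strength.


sigma_br = F/(d*h) = 10079/(7*5) = 288.0 MPa

288.0 MPa


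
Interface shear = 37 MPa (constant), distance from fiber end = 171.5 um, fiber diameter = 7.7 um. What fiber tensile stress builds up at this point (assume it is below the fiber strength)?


Force balance: sigma_f * (pi*d^2/4) = tau * (pi*d) * x  ->  sigma_f = 4 * tau * x / d
sigma_f = 4 * 37 * 171.5 / 7.7 = 3296.4 MPa

3296.4 MPa


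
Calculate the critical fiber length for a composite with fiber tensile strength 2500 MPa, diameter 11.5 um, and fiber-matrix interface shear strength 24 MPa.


Lc = sigma_f * d / (2 * tau_i) = 2500 * 11.5 / (2 * 24) = 599.0 um

599.0 um


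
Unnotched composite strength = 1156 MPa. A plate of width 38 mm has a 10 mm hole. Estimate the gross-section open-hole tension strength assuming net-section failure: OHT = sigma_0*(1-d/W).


OHT = sigma_0*(1-d/W) = 1156*(1-10/38) = 851.8 MPa

851.8 MPa


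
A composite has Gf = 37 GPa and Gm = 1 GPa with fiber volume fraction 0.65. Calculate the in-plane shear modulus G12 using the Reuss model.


1/G12 = Vf/Gf + (1-Vf)/Gm = 0.65/37 + 0.35/1
G12 = 2.72 GPa

2.72 GPa


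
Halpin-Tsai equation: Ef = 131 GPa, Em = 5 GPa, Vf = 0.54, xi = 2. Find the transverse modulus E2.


eta = (Ef/Em - 1)/(Ef/Em + xi) = (26.2 - 1)/(26.2 + 2) = 0.8936
E2 = Em*(1+xi*eta*Vf)/(1-eta*Vf) = 18.99 GPa

18.99 GPa


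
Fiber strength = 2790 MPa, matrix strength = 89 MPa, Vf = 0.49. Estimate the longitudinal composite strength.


sigma_1 = sigma_f*Vf + sigma_m*(1-Vf) = 2790*0.49 + 89*0.51 = 1412.5 MPa

1412.5 MPa


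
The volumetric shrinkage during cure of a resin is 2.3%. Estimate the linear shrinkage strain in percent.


Linear shrinkage ≈ vol_shrink/3 = 2.3/3 = 0.767%

0.767%


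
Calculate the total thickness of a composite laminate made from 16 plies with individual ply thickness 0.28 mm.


h = n * t_ply = 16 * 0.28 = 4.48 mm

4.48 mm


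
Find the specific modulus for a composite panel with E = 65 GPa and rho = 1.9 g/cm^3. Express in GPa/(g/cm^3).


Specific stiffness = E/rho = 65/1.9 = 34.2 GPa/(g/cm^3)

34.2 GPa/(g/cm^3)


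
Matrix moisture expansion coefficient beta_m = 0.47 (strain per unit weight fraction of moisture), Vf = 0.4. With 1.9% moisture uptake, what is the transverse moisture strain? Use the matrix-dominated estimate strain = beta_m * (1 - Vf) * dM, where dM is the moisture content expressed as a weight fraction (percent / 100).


dM = 1.9/100 = 0.019
strain = beta_m * (1-Vf) * dM = 0.47 * 0.6 * 0.019 = 0.005358

0.005358


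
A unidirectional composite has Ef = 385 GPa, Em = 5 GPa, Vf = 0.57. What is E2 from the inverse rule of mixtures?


1/E2 = Vf/Ef + (1-Vf)/Em = 0.57/385 + 0.43/5
E2 = 11.43 GPa

11.43 GPa


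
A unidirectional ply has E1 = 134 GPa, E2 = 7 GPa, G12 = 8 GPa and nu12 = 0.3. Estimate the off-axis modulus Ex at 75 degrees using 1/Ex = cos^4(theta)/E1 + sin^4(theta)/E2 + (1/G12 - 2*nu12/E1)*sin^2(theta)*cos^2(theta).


cos^4(75) = 0.004487, sin^4(75) = 0.870513, sin^2(75)*cos^2(75) = 0.0625
1/G12 - 2*nu12/E1 = 1/8 - 2*0.3/134 = 0.120522 GPa^-1
1/Ex = 0.004487/134 + 0.870513/7 + 0.120522*0.0625 = 0.1319251 GPa^-1
Ex = 7.58 GPa

7.58 GPa


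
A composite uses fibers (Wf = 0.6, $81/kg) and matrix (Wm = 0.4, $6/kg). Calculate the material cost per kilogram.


Cost = cost_f*Wf + cost_m*Wm = 81*0.6 + 6*0.4 = $51.0/kg

$51.0/kg


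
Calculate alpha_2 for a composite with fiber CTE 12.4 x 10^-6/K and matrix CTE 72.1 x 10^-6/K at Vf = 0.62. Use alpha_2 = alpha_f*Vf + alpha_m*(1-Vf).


alpha_2 = alpha_f*Vf + alpha_m*(1-Vf) = 12.4*0.62 + 72.1*0.38 = 35.1 x 10^-6/K

35.1 x 10^-6/K


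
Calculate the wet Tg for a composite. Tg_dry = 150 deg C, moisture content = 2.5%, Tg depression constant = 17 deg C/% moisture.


Tg_wet = Tg_dry - k*moisture = 150 - 17*2.5 = 107.5 deg C

107.5 deg C


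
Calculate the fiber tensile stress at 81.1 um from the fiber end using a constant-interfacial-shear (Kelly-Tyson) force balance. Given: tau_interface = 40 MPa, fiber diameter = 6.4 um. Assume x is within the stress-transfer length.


Force balance: sigma_f * (pi*d^2/4) = tau * (pi*d) * x  ->  sigma_f = 4 * tau * x / d
sigma_f = 4 * 40 * 81.1 / 6.4 = 2027.5 MPa

2027.5 MPa


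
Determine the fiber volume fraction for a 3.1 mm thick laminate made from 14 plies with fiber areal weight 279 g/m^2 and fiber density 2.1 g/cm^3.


Vf = n * FAW / (rho_f * h * 1000) = 14 * 279 / (2.1 * 3.1 * 1000) = 0.6

0.6


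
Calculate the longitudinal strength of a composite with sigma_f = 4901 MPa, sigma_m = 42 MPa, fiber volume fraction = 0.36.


sigma_1 = sigma_f*Vf + sigma_m*(1-Vf) = 4901*0.36 + 42*0.64 = 1791.2 MPa

1791.2 MPa


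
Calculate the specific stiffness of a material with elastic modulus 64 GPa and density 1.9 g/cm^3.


Specific stiffness = E/rho = 64/1.9 = 33.7 GPa/(g/cm^3)

33.7 GPa/(g/cm^3)


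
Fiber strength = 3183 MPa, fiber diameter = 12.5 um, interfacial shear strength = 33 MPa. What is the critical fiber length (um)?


Lc = sigma_f * d / (2 * tau_i) = 3183 * 12.5 / (2 * 33) = 602.8 um

602.8 um


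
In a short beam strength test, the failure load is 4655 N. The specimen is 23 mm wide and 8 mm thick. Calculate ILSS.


ILSS = 3F/(4bh) = 3*4655/(4*23*8) = 18.97 MPa

18.97 MPa


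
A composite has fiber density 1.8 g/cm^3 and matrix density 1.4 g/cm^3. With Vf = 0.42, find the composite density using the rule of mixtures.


rho_c = rho_f*Vf + rho_m*(1-Vf) = 1.8*0.42 + 1.4*0.58 = 1.568 g/cm^3

1.568 g/cm^3


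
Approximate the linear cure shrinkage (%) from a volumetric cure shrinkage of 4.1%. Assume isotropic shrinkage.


Linear shrinkage ≈ vol_shrink/3 = 4.1/3 = 1.367%

1.367%


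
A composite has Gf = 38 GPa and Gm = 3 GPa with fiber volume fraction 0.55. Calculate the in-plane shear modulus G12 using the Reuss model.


1/G12 = Vf/Gf + (1-Vf)/Gm = 0.55/38 + 0.45/3
G12 = 6.08 GPa

6.08 GPa


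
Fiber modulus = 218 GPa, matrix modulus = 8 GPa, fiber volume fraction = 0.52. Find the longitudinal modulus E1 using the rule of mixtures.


E1 = Ef*Vf + Em*(1-Vf) = 218*0.52 + 8*0.48 = 117.2 GPa

117.2 GPa


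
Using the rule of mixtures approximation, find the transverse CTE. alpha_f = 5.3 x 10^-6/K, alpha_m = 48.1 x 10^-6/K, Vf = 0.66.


alpha_2 = alpha_f*Vf + alpha_m*(1-Vf) = 5.3*0.66 + 48.1*0.34 = 19.9 x 10^-6/K

19.9 x 10^-6/K


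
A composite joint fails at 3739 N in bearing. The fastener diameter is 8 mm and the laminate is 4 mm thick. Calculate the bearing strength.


sigma_br = F/(d*h) = 3739/(8*4) = 116.8 MPa

116.8 MPa


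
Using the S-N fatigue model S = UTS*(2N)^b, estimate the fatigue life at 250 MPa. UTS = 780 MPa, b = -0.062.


N = 0.5 * (S/UTS)^(1/b) = 0.5 * (250/780)^(1/-0.062) = 4.6688e+07 cycles

4.6688e+07 cycles


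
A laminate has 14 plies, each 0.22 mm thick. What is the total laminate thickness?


h = n * t_ply = 14 * 0.22 = 3.08 mm

3.08 mm


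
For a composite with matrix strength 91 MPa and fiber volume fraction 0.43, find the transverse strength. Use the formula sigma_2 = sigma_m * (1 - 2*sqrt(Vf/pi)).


factor = 1 - 2*sqrt(0.43/pi) = 0.2601
sigma_2 = 91 * 0.2601 = 23.67 MPa

23.67 MPa


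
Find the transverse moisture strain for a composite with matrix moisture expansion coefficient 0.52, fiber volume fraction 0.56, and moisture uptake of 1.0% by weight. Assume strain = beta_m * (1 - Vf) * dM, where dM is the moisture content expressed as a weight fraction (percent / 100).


dM = 1.0/100 = 0.01
strain = beta_m * (1-Vf) * dM = 0.52 * 0.44 * 0.01 = 0.002288

0.002288


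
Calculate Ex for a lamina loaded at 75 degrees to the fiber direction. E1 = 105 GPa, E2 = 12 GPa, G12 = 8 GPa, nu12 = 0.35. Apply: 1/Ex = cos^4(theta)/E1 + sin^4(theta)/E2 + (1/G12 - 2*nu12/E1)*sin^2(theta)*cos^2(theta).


cos^4(75) = 0.004487, sin^4(75) = 0.870513, sin^2(75)*cos^2(75) = 0.0625
1/G12 - 2*nu12/E1 = 1/8 - 2*0.35/105 = 0.118333 GPa^-1
1/Ex = 0.004487/105 + 0.870513/12 + 0.118333*0.0625 = 0.0799813 GPa^-1
Ex = 12.5 GPa

12.5 GPa


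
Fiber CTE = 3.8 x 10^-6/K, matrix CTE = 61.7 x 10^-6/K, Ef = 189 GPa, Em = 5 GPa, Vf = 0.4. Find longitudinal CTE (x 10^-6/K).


E1 = Ef*Vf + Em*(1-Vf) = 78.6
alpha_1 = (alpha_f*Ef*Vf + alpha_m*Em*(1-Vf))/E1 = 6.01 x 10^-6/K

6.01 x 10^-6/K


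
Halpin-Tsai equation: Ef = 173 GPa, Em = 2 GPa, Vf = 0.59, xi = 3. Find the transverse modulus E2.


eta = (Ef/Em - 1)/(Ef/Em + xi) = (86.5 - 1)/(86.5 + 3) = 0.9553
E2 = Em*(1+xi*eta*Vf)/(1-eta*Vf) = 12.33 GPa

12.33 GPa


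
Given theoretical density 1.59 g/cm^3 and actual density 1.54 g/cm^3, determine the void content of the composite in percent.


Void% = (rho_theo - rho_actual)/rho_theo * 100 = (1.59 - 1.54)/1.59 * 100 = 3.14%

3.14%


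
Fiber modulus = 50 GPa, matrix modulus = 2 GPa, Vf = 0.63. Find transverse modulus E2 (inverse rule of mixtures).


1/E2 = Vf/Ef + (1-Vf)/Em = 0.63/50 + 0.37/2
E2 = 5.06 GPa

5.06 GPa


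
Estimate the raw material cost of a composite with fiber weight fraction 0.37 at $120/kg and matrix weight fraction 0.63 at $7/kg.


Cost = cost_f*Wf + cost_m*Wm = 120*0.37 + 7*0.63 = $48.81/kg

$48.81/kg


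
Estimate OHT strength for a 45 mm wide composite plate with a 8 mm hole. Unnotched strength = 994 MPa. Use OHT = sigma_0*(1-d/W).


OHT = sigma_0*(1-d/W) = 994*(1-8/45) = 817.3 MPa

817.3 MPa


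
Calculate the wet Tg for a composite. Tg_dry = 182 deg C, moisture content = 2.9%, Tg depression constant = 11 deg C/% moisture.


Tg_wet = Tg_dry - k*moisture = 182 - 11*2.9 = 150.1 deg C

150.1 deg C


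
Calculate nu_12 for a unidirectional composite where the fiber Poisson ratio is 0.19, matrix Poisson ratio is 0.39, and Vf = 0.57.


nu_12 = nu_f*Vf + nu_m*(1-Vf) = 0.19*0.57 + 0.39*0.43 = 0.276

0.276


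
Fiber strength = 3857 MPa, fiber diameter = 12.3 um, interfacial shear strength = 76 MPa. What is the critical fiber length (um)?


Lc = sigma_f * d / (2 * tau_i) = 3857 * 12.3 / (2 * 76) = 312.1 um

312.1 um


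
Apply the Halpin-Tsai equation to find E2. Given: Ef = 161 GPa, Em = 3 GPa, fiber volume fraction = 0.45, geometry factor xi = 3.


eta = (Ef/Em - 1)/(Ef/Em + xi) = (53.6667 - 1)/(53.6667 + 3) = 0.9294
E2 = Em*(1+xi*eta*Vf)/(1-eta*Vf) = 11.63 GPa

11.63 GPa


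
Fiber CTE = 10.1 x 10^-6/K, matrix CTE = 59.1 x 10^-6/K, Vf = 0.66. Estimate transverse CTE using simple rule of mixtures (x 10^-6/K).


alpha_2 = alpha_f*Vf + alpha_m*(1-Vf) = 10.1*0.66 + 59.1*0.34 = 26.8 x 10^-6/K

26.8 x 10^-6/K


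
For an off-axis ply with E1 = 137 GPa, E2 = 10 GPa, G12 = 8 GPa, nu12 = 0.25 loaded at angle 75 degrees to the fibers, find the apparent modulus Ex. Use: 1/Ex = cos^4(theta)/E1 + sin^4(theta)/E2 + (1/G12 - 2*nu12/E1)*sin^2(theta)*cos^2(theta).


cos^4(75) = 0.004487, sin^4(75) = 0.870513, sin^2(75)*cos^2(75) = 0.0625
1/G12 - 2*nu12/E1 = 1/8 - 2*0.25/137 = 0.12135 GPa^-1
1/Ex = 0.004487/137 + 0.870513/10 + 0.12135*0.0625 = 0.0946684 GPa^-1
Ex = 10.56 GPa

10.56 GPa


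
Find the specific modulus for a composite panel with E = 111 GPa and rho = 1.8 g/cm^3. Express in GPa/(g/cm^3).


Specific stiffness = E/rho = 111/1.8 = 61.7 GPa/(g/cm^3)

61.7 GPa/(g/cm^3)


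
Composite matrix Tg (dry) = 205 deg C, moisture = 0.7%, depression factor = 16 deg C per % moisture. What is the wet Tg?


Tg_wet = Tg_dry - k*moisture = 205 - 16*0.7 = 193.8 deg C

193.8 deg C


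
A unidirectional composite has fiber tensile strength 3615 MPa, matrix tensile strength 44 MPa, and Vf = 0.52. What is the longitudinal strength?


sigma_1 = sigma_f*Vf + sigma_m*(1-Vf) = 3615*0.52 + 44*0.48 = 1900.9 MPa

1900.9 MPa


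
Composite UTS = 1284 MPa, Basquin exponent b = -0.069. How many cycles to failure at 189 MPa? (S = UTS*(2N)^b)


N = 0.5 * (S/UTS)^(1/b) = 0.5 * (189/1284)^(1/-0.069) = 5.7337e+11 cycles

5.7337e+11 cycles


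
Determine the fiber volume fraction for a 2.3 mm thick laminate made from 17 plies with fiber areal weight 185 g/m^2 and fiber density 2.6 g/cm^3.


Vf = n * FAW / (rho_f * h * 1000) = 17 * 185 / (2.6 * 2.3 * 1000) = 0.5259

0.5259


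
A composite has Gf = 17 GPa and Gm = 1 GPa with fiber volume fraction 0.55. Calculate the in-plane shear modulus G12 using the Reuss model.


1/G12 = Vf/Gf + (1-Vf)/Gm = 0.55/17 + 0.45/1
G12 = 2.07 GPa

2.07 GPa


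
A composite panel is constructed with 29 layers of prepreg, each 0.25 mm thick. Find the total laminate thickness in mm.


h = n * t_ply = 29 * 0.25 = 7.25 mm

7.25 mm


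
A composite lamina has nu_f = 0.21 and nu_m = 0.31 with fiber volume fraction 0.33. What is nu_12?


nu_12 = nu_f*Vf + nu_m*(1-Vf) = 0.21*0.33 + 0.31*0.67 = 0.277

0.277


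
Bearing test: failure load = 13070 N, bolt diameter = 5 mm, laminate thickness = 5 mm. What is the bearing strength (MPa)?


sigma_br = F/(d*h) = 13070/(5*5) = 522.8 MPa

522.8 MPa


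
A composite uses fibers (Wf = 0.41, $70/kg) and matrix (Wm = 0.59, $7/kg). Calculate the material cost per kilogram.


Cost = cost_f*Wf + cost_m*Wm = 70*0.41 + 7*0.59 = $32.83/kg

$32.83/kg


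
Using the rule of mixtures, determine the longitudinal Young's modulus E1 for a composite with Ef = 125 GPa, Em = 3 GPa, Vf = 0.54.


E1 = Ef*Vf + Em*(1-Vf) = 125*0.54 + 3*0.46 = 68.88 GPa

68.88 GPa


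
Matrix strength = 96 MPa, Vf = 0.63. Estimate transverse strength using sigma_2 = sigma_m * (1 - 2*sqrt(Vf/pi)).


factor = 1 - 2*sqrt(0.63/pi) = 0.1044
sigma_2 = 96 * 0.1044 = 10.02 MPa

10.02 MPa


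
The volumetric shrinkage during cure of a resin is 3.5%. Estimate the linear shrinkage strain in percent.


Linear shrinkage ≈ vol_shrink/3 = 3.5/3 = 1.167%

1.167%


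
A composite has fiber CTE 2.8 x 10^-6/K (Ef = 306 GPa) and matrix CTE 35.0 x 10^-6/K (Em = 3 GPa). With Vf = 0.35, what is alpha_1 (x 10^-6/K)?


E1 = Ef*Vf + Em*(1-Vf) = 109.05
alpha_1 = (alpha_f*Ef*Vf + alpha_m*Em*(1-Vf))/E1 = 3.38 x 10^-6/K

3.38 x 10^-6/K


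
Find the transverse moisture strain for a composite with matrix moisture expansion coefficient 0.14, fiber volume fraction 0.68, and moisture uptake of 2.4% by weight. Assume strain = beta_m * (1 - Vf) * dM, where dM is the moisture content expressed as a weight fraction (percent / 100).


dM = 2.4/100 = 0.024
strain = beta_m * (1-Vf) * dM = 0.14 * 0.32 * 0.024 = 0.0010752

0.0010752


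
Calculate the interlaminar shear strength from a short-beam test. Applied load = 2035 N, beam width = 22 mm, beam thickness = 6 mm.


ILSS = 3F/(4bh) = 3*2035/(4*22*6) = 11.56 MPa

11.56 MPa


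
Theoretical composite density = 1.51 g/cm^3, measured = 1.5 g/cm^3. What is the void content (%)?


Void% = (rho_theo - rho_actual)/rho_theo * 100 = (1.51 - 1.5)/1.51 * 100 = 0.66%

0.66%


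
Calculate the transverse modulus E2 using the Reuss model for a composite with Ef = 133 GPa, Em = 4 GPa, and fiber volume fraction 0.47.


1/E2 = Vf/Ef + (1-Vf)/Em = 0.47/133 + 0.53/4
E2 = 7.35 GPa

7.35 GPa


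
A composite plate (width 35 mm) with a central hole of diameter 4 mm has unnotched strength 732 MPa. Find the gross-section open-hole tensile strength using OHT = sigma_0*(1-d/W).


OHT = sigma_0*(1-d/W) = 732*(1-4/35) = 648.3 MPa

648.3 MPa


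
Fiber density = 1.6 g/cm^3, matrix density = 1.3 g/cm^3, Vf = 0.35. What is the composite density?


rho_c = rho_f*Vf + rho_m*(1-Vf) = 1.6*0.35 + 1.3*0.65 = 1.405 g/cm^3

1.405 g/cm^3


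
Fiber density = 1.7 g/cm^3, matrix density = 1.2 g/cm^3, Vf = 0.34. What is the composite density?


rho_c = rho_f*Vf + rho_m*(1-Vf) = 1.7*0.34 + 1.2*0.66 = 1.37 g/cm^3

1.37 g/cm^3


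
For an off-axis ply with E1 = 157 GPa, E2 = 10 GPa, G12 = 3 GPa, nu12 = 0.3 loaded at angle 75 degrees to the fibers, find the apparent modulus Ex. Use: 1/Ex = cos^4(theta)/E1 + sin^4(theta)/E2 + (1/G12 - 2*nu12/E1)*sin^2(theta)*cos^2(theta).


cos^4(75) = 0.004487, sin^4(75) = 0.870513, sin^2(75)*cos^2(75) = 0.0625
1/G12 - 2*nu12/E1 = 1/3 - 2*0.3/157 = 0.329512 GPa^-1
1/Ex = 0.004487/157 + 0.870513/10 + 0.329512*0.0625 = 0.1076743 GPa^-1
Ex = 9.29 GPa

9.29 GPa
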